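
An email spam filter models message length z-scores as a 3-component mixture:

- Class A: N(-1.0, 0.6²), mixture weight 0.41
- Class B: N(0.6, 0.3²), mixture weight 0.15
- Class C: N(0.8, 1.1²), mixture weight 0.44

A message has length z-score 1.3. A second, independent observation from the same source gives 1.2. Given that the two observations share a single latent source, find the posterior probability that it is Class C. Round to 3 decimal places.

By Bayes' theorem, P(k | x) = P(Z=k) f_k(x) / Σ_j P(Z=j) f_j(x).
Since both observations come from the same component, the likelihood for component k is f_k(x₁)·f_k(x₂).
  f_A = [(1/(0.6·√(2π)))·exp(−(1.3−-1.0)²/(2·0.6²)) = 0.664904·exp(-7.34722) = 0.000428451] × [0.000800451] = 3.42954e-07
  f_B = [(1/(0.3·√(2π)))·exp(−(1.3−0.6)²/(2·0.3²)) = 1.329808·exp(-2.72222) = 0.0874063] × [0.17997] = 0.0157305
  f_C = [(1/(1.1·√(2π)))·exp(−(1.3−0.8)²/(2·1.1²)) = 0.362675·exp(-0.10331) = 0.327079] × [0.339472] = 0.111034
Prior × likelihood for each component:
  P(Z=A)·f_A = 0.41 × 3.42954e-07 = 1.40611e-07
  P(Z=B)·f_B = 0.15 × 0.0157305 = 0.00235958
  P(Z=C)·f_C = 0.44 × 0.111034 = 0.048855
Normaliser: 1.40611e-07 + 0.00235958 + 0.048855 = 0.0512147
P(Class C | x) = 0.048855 / 0.0512147 ≈ 0.954

0.954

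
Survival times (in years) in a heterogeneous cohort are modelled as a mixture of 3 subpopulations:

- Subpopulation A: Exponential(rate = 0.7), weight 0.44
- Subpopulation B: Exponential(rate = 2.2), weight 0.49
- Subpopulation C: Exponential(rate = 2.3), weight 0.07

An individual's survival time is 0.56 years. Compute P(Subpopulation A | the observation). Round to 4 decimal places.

The responsibility of component k is w_k f_k(x) divided by Σ_j w_j f_j(x).
Component likelihoods at x = 0.56 years:
  L_A = 0.472993
  L_B = 0.641759
  L_C = 0.63439
Unnormalised posteriors:
  w_A·L_A = 0.44 × 0.472993 = 0.208117
  w_B·L_B = 0.49 × 0.641759 = 0.314462
  w_C·L_C = 0.07 × 0.63439 = 0.0444073
Sum: 0.208117 + 0.314462 + 0.0444073 = 0.566986
P(Subpopulation A | x) ≈ 0.3671

0.3671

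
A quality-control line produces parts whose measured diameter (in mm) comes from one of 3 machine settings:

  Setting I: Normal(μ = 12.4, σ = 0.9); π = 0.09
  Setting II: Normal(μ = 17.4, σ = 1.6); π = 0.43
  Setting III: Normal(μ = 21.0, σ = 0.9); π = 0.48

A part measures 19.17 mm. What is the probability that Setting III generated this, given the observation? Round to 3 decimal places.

0.316

P(component k | x) = π_k·f_k(x) / marginal(x), where marginal(x) = Σ_j π_j·f_j(x).
Component likelihoods at x = 19.17 mm:
  p_I = 2.289e-13
  p_II = 0.135222
  p_III = 0.0560899
Multiply by the mixture weights:
  π_I·p_I = 0.09 × 2.289e-13 = 2.0601e-14
  π_II·p_II = 0.43 × 0.135222 = 0.0581455
  π_III·p_III = 0.48 × 0.0560899 = 0.0269231
Sum: 2.0601e-14 + 0.0581455 + 0.0269231 = 0.0850686
So the posterior for Setting III is 0.0269231 / 0.0850686 ≈ 0.316.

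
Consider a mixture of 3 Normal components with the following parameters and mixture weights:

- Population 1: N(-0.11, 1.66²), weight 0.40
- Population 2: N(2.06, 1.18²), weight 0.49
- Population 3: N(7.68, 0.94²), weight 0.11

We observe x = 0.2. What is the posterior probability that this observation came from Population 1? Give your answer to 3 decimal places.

The responsibility of component k is π_k f_k(x) divided by Σ_j π_j f_j(x).
Normal densities:
  L_1 = (1/(1.66·√(2π)))·exp(−(0.2−-0.11)²/(2·1.66²)) = 0.240327·exp(-0.01744) = 0.236172
  L_2 = (1/(1.18·√(2π)))·exp(−(0.2−2.06)²/(2·1.18²)) = 0.338087·exp(-1.24232) = 0.0976107
  L_3 = (1/(0.94·√(2π)))·exp(−(0.2−7.68)²/(2·0.94²)) = 0.424407·exp(-31.66048) = 7.54763e-15
Weight by the priors:
  π_1·L_1 = 0.40 × 0.236172 = 0.0944689
  π_2·L_2 = 0.49 × 0.0976107 = 0.0478292
  π_3·L_3 = 0.11 × 7.54763e-15 = 8.30239e-16
Denominator: 0.0944689 + 0.0478292 + 8.30239e-16 = 0.142298
Responsibility of Population 1: 0.0944689 / 0.142298 ≈ 0.664

0.664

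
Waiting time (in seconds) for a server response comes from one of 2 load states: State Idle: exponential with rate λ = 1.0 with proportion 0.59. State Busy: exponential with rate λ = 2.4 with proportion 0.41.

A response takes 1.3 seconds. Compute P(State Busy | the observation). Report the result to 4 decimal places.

0.2127

P(component k | x) = π_k·f_k(x) / marginal(x), where marginal(x) = Σ_j π_j·f_j(x).
Component likelihoods at x = 1.3 seconds:
  f_Idle = 1.0·e^(−1.0·1.3) = 1.0·e^(−1.3000) = 0.272532
  f_Busy = 2.4·e^(−2.4·1.3) = 2.4·e^(−3.1200) = 0.105977
Weight by the priors:
  π_Idle·f_Idle = 0.59 × 0.272532 = 0.160794
  π_Busy·f_Busy = 0.41 × 0.105977 = 0.0434507
Denominator: 0.160794 + 0.0434507 = 0.204244
So the posterior for State Busy is 0.0434507 / 0.204244 ≈ 0.2127.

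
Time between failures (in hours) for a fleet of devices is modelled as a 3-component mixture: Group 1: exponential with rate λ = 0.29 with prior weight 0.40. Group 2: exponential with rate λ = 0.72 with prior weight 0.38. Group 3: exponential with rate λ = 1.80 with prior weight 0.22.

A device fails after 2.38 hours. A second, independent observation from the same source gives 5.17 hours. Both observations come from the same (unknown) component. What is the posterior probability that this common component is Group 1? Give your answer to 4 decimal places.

0.8143

Posterior ∝ prior × likelihood, so P(k | x) ∝ w_k f_k(x); normalise over all components.
Since both observations come from the same component, the likelihood for component k is f_k(x₁)·f_k(x₂).
  p_1 = [0.145428] × [0.0647531] = 0.00941691
  p_2 = [0.129755] × [0.0174066] = 0.0022586
  p_3 = [0.0248173] × [0.000163579] = 4.0596e-06
Weight by the priors:
  w_1·p_1 = 0.40 × 0.00941691 = 0.00376676
  w_2·p_2 = 0.38 × 0.0022586 = 0.00085827
  w_3·p_3 = 0.22 × 4.0596e-06 = 8.93112e-07
Sum: 0.00376676 + 0.00085827 + 8.93112e-07 = 0.00462593
So the posterior for Group 1 is 0.00376676 / 0.00462593 ≈ 0.8143.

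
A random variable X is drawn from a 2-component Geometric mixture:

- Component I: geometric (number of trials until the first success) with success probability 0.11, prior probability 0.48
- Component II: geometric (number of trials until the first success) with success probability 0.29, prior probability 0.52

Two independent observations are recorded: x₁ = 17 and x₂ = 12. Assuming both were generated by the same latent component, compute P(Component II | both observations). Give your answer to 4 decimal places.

0.0166

The responsibility of component k is w_k f_k(x) divided by Σ_j w_j f_j(x).
Since both observations come from the same component, the likelihood for component k is f_k(x₁)·f_k(x₂).
  L_I = [0.0170464] × [0.0305269] = 0.000520374
  L_II = [0.00120929] × [0.00670255] = 8.10534e-06
Weight by the priors:
  w_I·L_I = 0.48 × 0.000520374 = 0.000249779
  w_II·L_II = 0.52 × 8.10534e-06 = 4.21478e-06
Evidence: 0.000249779 + 4.21478e-06 = 0.000253994
P(Component II | x₁, x₂) = 4.21478e-06 / 0.000253994 ≈ 0.0166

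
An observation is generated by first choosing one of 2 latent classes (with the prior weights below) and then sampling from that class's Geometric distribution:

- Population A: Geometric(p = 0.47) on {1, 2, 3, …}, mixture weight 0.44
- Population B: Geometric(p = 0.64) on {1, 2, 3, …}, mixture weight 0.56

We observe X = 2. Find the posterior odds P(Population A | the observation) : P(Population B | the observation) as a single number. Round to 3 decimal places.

Since P(k|x) ∝ w_k f_k(x), the posterior odds are w_i f_i(x) / (w_j f_j(x)).
Geometric probabilities:
  L_A = 0.47·(1−0.47)^1 = 0.47·0.53 = 0.2491
  L_B = 0.64·(1−0.64)^1 = 0.64·0.36 = 0.2304
Odds = (0.44/0.56) × (0.2491/0.2304) = 0.785714 × 1.08116 ≈ 0.849

0.849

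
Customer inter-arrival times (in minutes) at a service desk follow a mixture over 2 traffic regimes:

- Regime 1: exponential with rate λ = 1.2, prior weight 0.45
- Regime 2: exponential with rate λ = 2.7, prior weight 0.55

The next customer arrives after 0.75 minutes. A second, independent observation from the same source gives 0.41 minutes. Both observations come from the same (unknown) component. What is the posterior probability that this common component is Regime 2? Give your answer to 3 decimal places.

P(component k | x) = π_k·f_k(x) / marginal(x), where marginal(x) = Σ_j π_j·f_j(x).
Since both observations come from the same component, the likelihood for component k is f_k(x₁)·f_k(x₂).
  L_1 = [1.2·e^(−1.2·0.75) = 1.2·e^(−0.9000) = 0.487884] × [0.733683] = 0.357952
  L_2 = [2.7·e^(−2.7·0.75) = 2.7·e^(−2.0250) = 0.356383] × [0.892483] = 0.318066
Unnormalised posteriors:
  π_1·L_1 = 0.45 × 0.357952 = 0.161078
  π_2·L_2 = 0.55 × 0.318066 = 0.174936
Denominator: 0.161078 + 0.174936 = 0.336015
So the posterior for Regime 2 is 0.174936 / 0.336015 ≈ 0.521.

0.521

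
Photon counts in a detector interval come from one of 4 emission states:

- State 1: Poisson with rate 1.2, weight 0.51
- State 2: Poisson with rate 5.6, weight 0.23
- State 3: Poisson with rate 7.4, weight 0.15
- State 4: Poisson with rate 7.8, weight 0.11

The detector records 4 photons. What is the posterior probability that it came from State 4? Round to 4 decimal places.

Apply Bayes' rule: the posterior for each component is proportional to its prior times its likelihood at x.
Poisson probabilities:
  f_1 = e^(−1.2)·1.2^4/4! = 0.0260232
  f_2 = e^(−5.6)·5.6^4/4! = 0.151528
  f_3 = e^(−7.4)·7.4^4/4! = 0.0763724
  f_4 = e^(−7.8)·7.8^4/4! = 0.0631932
Multiply by the mixture weights:
  π_1·f_1 = 0.51 × 0.0260232 = 0.0132718
  π_2·f_2 = 0.23 × 0.151528 = 0.0348513
  π_3·f_3 = 0.15 × 0.0763724 = 0.0114559
  π_4·f_4 = 0.11 × 0.0631932 = 0.00695125
Evidence: 0.0132718 + 0.0348513 + 0.0114559 + 0.00695125 = 0.0665303
P(State 4 | data) ≈ 0.1045

0.1045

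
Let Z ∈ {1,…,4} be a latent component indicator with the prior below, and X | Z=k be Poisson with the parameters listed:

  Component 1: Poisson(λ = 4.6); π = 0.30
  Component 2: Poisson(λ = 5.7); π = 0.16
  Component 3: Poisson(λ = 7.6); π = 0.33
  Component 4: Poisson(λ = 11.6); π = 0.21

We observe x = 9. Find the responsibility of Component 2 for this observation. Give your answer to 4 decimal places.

The responsibility of component k is π_k f_k(x) divided by Σ_j π_j f_j(x).
Evaluate each component's likelihood at the observed value:
  f_1 = 0.0255448
  f_2 = 0.0585642
  f_3 = 0.11666
  f_4 = 0.0960601
Weight by the priors:
  π_1·f_1 = 0.30 × 0.0255448 = 0.00766345
  π_2·f_2 = 0.16 × 0.0585642 = 0.00937027
  π_3·f_3 = 0.33 × 0.11666 = 0.0384977
  π_4·f_4 = 0.21 × 0.0960601 = 0.0201726
Denominator: 0.00766345 + 0.00937027 + 0.0384977 + 0.0201726 = 0.0757041
P(Component 2 | the observation) ≈ 0.1238

0.1238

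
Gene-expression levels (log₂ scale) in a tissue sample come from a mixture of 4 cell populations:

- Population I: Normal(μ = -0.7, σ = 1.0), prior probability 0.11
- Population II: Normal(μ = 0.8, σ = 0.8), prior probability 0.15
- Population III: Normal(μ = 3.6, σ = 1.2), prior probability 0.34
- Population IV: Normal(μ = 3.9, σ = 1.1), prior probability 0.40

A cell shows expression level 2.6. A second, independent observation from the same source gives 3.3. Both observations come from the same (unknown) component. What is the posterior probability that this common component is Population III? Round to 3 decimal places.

0.533

The responsibility of component k is π_k f_k(x) divided by Σ_j π_j f_j(x).
Since both observations come from the same component, the likelihood for component k is f_k(x₁)·f_k(x₂).
  f_I = [(1/(1.0·√(2π)))·exp(−(2.6−-0.7)²/(2·1.0²)) = 0.398942·exp(-5.44500) = 0.00172257] × [0.00013383] = 2.30532e-07
  f_II = [(1/(0.8·√(2π)))·exp(−(2.6−0.8)²/(2·0.8²)) = 0.498678·exp(-2.53125) = 0.0396746] × [0.00377782] = 0.000149883
  f_III = [(1/(1.2·√(2π)))·exp(−(2.6−3.6)²/(2·1.2²)) = 0.332452·exp(-0.34722) = 0.234927] × [0.322223] = 0.0756988
  f_IV = [(1/(1.1·√(2π)))·exp(−(2.6−3.9)²/(2·1.1²)) = 0.362675·exp(-0.69835) = 0.180397] × [0.312544] = 0.056382
Weight by the priors:
  π_I·f_I = 0.11 × 2.30532e-07 = 2.53585e-08
  π_II·f_II = 0.15 × 0.000149883 = 2.24825e-05
  π_III·f_III = 0.34 × 0.0756988 = 0.0257376
  π_IV·f_IV = 0.40 × 0.056382 = 0.0225528
Marginal: 2.53585e-08 + 2.24825e-05 + 0.0257376 + 0.0225528 = 0.0483129
So the posterior for Population III is 0.0257376 / 0.0483129 ≈ 0.533.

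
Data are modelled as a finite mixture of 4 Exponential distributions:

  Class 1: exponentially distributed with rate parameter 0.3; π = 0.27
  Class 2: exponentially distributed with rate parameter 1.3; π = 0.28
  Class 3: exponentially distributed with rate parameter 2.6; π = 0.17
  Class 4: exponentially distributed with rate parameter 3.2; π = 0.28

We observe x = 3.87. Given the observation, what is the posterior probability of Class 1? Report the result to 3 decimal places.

The responsibility of component k is π_k f_k(x) divided by Σ_j π_j f_j(x).
Component likelihoods at x = 3.87:
  p_1 = 0.0939519
  p_2 = 0.00849196
  p_3 = 0.000110944
  p_4 = 1.33921e-05
Multiply by the mixture weights:
  π_1·p_1 = 0.27 × 0.0939519 = 0.025367
  π_2·p_2 = 0.28 × 0.00849196 = 0.00237775
  π_3·p_3 = 0.17 × 0.000110944 = 1.88604e-05
  π_4·p_4 = 0.28 × 1.33921e-05 = 3.74977e-06
Denominator: 0.025367 + 0.00237775 + 1.88604e-05 + 3.74977e-06 = 0.0277674
P(Class 1 | data) ≈ 0.914

0.914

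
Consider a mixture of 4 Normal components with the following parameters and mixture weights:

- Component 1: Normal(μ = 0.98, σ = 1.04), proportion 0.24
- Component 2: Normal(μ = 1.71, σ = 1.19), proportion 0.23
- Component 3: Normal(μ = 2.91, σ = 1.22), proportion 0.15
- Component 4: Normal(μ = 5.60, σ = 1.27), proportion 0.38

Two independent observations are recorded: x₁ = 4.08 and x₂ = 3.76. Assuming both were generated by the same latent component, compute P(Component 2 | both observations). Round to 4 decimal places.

0.0532

P(component k | x) = P(Z=k)·f_k(x) / marginal(x), where marginal(x) = Σ_j P(Z=j)·f_j(x).
Since both observations come from the same component, the likelihood for component k is f_k(x₁)·f_k(x₂).
  p_1 = [0.00451364] × [0.0107717] = 4.86197e-05
  p_2 = [0.0461379] × [0.0760229] = 0.00350754
  p_3 = [0.206461] × [0.256533] = 0.0529639
  p_4 = [0.153481] × [0.109976] = 0.0168792
Unnormalised posteriors:
  P(Z=1)·p_1 = 0.24 × 4.86197e-05 = 1.16687e-05
  P(Z=2)·p_2 = 0.23 × 0.00350754 = 0.000806734
  P(Z=3)·p_3 = 0.15 × 0.0529639 = 0.00794458
  P(Z=4)·p_4 = 0.38 × 0.0168792 = 0.00641409
Sum: 1.16687e-05 + 0.000806734 + 0.00794458 + 0.00641409 = 0.0151771
Responsibility of Component 2: 0.000806734 / 0.0151771 ≈ 0.0532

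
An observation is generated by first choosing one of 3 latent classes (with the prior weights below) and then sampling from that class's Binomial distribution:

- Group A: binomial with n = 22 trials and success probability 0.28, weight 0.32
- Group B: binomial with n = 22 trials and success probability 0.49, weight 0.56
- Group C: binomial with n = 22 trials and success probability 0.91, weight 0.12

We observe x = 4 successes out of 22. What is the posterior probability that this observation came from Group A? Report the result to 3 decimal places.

0.968

The responsibility of component k is P(Z=k) f_k(x) divided by Σ_j P(Z=j) f_j(x).
Component likelihoods at x = 4 successes out of 22:
  p_A = C(22,4)·0.28^4·0.72^18 = 7315·0.00614656·0.00270386 = 0.121571
  p_B = C(22,4)·0.49^4·0.51^18 = 7315·0.057648·5.44833e-06 = 0.00229753
  p_C = C(22,4)·0.91^4·0.09^18 = 7315·0.68575·1.50095e-19 = 7.52913e-16
Multiply by the mixture weights:
  P(Z=A)·p_A = 0.32 × 0.121571 = 0.0389028
  P(Z=B)·p_B = 0.56 × 0.00229753 = 0.00128662
  P(Z=C)·p_C = 0.12 × 7.52913e-16 = 9.03496e-17
Normaliser: 0.0389028 + 0.00128662 + 9.03496e-17 = 0.0401895
P(Group A | 4 successes out of 22) = 0.0389028 / 0.0401895 ≈ 0.968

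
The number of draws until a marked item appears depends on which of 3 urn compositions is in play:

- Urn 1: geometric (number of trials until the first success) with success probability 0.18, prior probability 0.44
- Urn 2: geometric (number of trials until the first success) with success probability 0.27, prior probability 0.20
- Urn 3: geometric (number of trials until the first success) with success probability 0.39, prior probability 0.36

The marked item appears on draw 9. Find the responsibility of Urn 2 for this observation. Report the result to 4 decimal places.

0.1874

P(component k | x) = w_k·f_k(x) / marginal(x), where marginal(x) = Σ_j w_j·f_j(x).
Geometric probabilities:
  p_1 = 0.18·(1−0.18)^8 = 0.18·0.204414 = 0.0367945
  p_2 = 0.27·(1−0.27)^8 = 0.27·0.080646 = 0.0217744
  p_3 = 0.39·(1−0.39)^8 = 0.39·0.0191707 = 0.00747659
Multiply by the mixture weights:
  w_1·p_1 = 0.44 × 0.0367945 = 0.0161896
  w_2·p_2 = 0.20 × 0.0217744 = 0.00435488
  w_3·p_3 = 0.36 × 0.00747659 = 0.00269157
Denominator: 0.0161896 + 0.00435488 + 0.00269157 = 0.0232361
P(Urn 2 | data) = 0.00435488 / 0.0232361 ≈ 0.1874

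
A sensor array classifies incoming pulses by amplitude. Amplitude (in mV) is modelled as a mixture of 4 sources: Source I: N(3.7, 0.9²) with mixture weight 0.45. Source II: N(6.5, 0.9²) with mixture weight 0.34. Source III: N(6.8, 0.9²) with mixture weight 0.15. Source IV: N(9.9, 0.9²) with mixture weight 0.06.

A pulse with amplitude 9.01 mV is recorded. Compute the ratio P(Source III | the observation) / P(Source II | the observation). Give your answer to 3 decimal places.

1.057

The posterior odds equal the prior odds times the likelihood ratio: (π_i/π_j)·(f_i(x)/f_j(x)).
Component likelihoods at x = 9.01 mV:
  p_I = 1.22397e-08
  p_II = 0.00907231
  p_III = 0.0217432
  p_IV = 0.271844
0.00326148 / 0.00308458 ≈ 1.057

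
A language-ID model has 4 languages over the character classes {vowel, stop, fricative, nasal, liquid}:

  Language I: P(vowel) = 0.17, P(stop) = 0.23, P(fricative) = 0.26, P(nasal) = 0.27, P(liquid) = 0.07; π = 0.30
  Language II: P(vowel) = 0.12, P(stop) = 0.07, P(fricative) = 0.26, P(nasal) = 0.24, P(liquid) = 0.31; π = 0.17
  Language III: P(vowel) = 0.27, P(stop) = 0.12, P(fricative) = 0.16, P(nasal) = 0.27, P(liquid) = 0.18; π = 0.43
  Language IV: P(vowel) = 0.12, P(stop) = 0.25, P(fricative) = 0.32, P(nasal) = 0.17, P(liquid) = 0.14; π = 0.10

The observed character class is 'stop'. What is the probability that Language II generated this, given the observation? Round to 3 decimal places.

P(component k | x) = π_k·f_k(x) / marginal(x), where marginal(x) = Σ_j π_j·f_j(x).
Categorical probabilities:
  f_I = P(stop | comp) = 0.23
  f_II = P(stop | comp) = 0.07
  f_III = P(stop | comp) = 0.12
  f_IV = P(stop | comp) = 0.25
Multiply by the mixture weights:
  π_I·f_I = 0.30 × 0.23 = 0.069
  π_II·f_II = 0.17 × 0.07 = 0.0119
  π_III·f_III = 0.43 × 0.12 = 0.0516
  π_IV·f_IV = 0.10 × 0.25 = 0.025
Marginal: 0.069 + 0.0119 + 0.0516 + 0.025 = 0.1575
P(Language II | x) ≈ 0.076

0.076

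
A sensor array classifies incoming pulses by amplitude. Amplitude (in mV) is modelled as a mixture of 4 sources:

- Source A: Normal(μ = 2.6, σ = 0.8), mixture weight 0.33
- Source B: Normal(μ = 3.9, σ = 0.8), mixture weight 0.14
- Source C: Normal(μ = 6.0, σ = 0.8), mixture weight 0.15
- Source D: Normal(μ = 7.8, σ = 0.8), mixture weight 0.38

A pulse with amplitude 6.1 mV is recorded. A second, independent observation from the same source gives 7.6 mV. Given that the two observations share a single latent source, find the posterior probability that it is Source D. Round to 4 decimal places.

P(component k | x) = w_k·f_k(x) / marginal(x), where marginal(x) = Σ_j w_j·f_j(x).
Since both observations come from the same component, the likelihood for component k is f_k(x₁)·f_k(x₂).
  f_A = [(1/(0.8·√(2π)))·exp(−(6.1−2.6)²/(2·0.8²)) = 0.498678·exp(-9.57031) = 3.47925e-05] × [1.6425e-09] = 5.71468e-14
  f_B = [(1/(0.8·√(2π)))·exp(−(6.1−3.9)²/(2·0.8²)) = 0.498678·exp(-3.78125) = 0.011367] × [1.12955e-05] = 1.28395e-07
  f_C = [(1/(0.8·√(2π)))·exp(−(6.1−6.0)²/(2·0.8²)) = 0.498678·exp(-0.00781) = 0.494797] × [0.0674887] = 0.0333932
  f_D = [(1/(0.8·√(2π)))·exp(−(6.1−7.8)²/(2·0.8²)) = 0.498678·exp(-2.25781) = 0.0521512] × [0.483335] = 0.0252065
Multiply by the mixture weights:
  w_A·f_A = 0.33 × 5.71468e-14 = 1.88585e-14
  w_B·f_B = 0.14 × 1.28395e-07 = 1.79753e-08
  w_C·f_C = 0.15 × 0.0333932 = 0.00500898
  w_D·f_D = 0.38 × 0.0252065 = 0.00957848
Denominator: 1.88585e-14 + 1.79753e-08 + 0.00500898 + 0.00957848 = 0.0145875
P(Source D | x₁, x₂) = 0.00957848 / 0.0145875 ≈ 0.6566

0.6566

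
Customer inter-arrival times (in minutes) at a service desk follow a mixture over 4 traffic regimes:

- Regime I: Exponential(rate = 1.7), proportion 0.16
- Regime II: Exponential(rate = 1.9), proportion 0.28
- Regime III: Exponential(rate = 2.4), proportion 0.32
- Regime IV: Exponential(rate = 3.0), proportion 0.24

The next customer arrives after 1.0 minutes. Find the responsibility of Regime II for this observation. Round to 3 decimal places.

0.339

The responsibility of component k is π_k f_k(x) divided by Σ_j π_j f_j(x).
Exponential densities:
  p_I = 0.310562
  p_II = 0.28418
  p_III = 0.217723
  p_IV = 0.149361
Weight by the priors:
  π_I·p_I = 0.16 × 0.310562 = 0.0496899
  π_II·p_II = 0.28 × 0.28418 = 0.0795705
  π_III·p_III = 0.32 × 0.217723 = 0.0696714
  π_IV·p_IV = 0.24 × 0.149361 = 0.0358467
Evidence: 0.0496899 + 0.0795705 + 0.0696714 + 0.0358467 = 0.234779
So the posterior for Regime II is 0.0795705 / 0.234779 ≈ 0.339.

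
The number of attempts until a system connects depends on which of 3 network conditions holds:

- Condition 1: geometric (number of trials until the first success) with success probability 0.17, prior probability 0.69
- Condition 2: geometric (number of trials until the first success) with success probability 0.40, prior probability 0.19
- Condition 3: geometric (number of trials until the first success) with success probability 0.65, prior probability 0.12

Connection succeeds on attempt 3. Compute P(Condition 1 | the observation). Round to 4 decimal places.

Posterior ∝ prior × likelihood, so P(k | x) ∝ w_k f_k(x); normalise over all components.
Evaluate each component's likelihood at the observed value:
  f_1 = 0.17·(1−0.17)^2 = 0.17·0.6889 = 0.117113
  f_2 = 0.40·(1−0.40)^2 = 0.40·0.36 = 0.144
  f_3 = 0.65·(1−0.65)^2 = 0.65·0.1225 = 0.079625
Weight by the priors:
  w_1·f_1 = 0.69 × 0.117113 = 0.080808
  w_2·f_2 = 0.19 × 0.144 = 0.02736
  w_3·f_3 = 0.12 × 0.079625 = 0.009555
Evidence: 0.080808 + 0.02736 + 0.009555 = 0.117723
P(Condition 1 | the observation) ≈ 0.6864

0.6864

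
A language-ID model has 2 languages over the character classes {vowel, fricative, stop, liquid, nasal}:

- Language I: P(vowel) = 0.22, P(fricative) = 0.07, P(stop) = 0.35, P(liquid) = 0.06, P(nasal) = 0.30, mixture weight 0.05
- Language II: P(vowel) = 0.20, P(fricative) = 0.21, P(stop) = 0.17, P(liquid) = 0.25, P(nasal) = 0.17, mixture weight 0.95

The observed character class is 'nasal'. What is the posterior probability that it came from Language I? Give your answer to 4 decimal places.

0.0850

Posterior ∝ prior × likelihood, so P(k | x) ∝ w_k f_k(x); normalise over all components.
Component likelihoods at x = 'nasal':
  p_I = P(nasal | comp) = 0.30
  p_II = P(nasal | comp) = 0.17
Multiply by the mixture weights:
  w_I·p_I = 0.05 × 0.3 = 0.015
  w_II·p_II = 0.95 × 0.17 = 0.1615
Sum: 0.015 + 0.1615 = 0.1765
Responsibility of Language I: 0.015 / 0.1765 ≈ 0.0850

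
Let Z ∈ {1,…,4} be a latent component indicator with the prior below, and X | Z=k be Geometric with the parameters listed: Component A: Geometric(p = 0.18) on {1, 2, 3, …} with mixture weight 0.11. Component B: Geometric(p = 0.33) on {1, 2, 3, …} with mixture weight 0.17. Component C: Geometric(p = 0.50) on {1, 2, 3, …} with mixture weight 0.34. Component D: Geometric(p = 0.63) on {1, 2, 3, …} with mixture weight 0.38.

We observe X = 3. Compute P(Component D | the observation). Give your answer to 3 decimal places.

0.288

P(component k | x) = π_k·f_k(x) / marginal(x), where marginal(x) = Σ_j π_j·f_j(x).
Component likelihoods at x = 3:
  f_A = 0.18·(1−0.18)^2 = 0.18·0.6724 = 0.121032
  f_B = 0.33·(1−0.33)^2 = 0.33·0.4489 = 0.148137
  f_C = 0.50·(1−0.50)^2 = 0.50·0.25 = 0.125
  f_D = 0.63·(1−0.63)^2 = 0.63·0.1369 = 0.086247
Multiply by the mixture weights:
  π_A·f_A = 0.11 × 0.121032 = 0.0133135
  π_B·f_B = 0.17 × 0.148137 = 0.0251833
  π_C·f_C = 0.34 × 0.125 = 0.0425
  π_D·f_D = 0.38 × 0.086247 = 0.0327739
Denominator: 0.0133135 + 0.0251833 + 0.0425 + 0.0327739 = 0.113771
P(Component D | the observation) ≈ 0.288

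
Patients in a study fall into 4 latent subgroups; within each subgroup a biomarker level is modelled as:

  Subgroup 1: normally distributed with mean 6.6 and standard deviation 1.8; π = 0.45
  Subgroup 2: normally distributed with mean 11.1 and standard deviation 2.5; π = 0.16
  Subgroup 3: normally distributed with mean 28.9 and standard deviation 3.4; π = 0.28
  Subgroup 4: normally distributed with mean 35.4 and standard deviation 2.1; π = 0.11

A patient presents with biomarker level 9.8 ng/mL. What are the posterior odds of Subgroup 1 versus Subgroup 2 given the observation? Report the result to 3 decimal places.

Since P(k|x) ∝ P(Z=k) f_k(x), the posterior odds are P(Z=i) f_i(x) / (P(Z=j) f_j(x)).
Normal densities:
  f_1 = (1/(1.8·√(2π)))·exp(−(9.8−6.6)²/(2·1.8²)) = 0.221635·exp(-1.58025) = 0.0456399
  f_2 = (1/(2.5·√(2π)))·exp(−(9.8−11.1)²/(2·2.5²)) = 0.159577·exp(-0.13520) = 0.139397
  f_3 = (1/(3.4·√(2π)))·exp(−(9.8−28.9)²/(2·3.4²)) = 0.117336·exp(-15.77898) = 1.64705e-08
  f_4 = (1/(2.1·√(2π)))·exp(−(9.8−35.4)²/(2·2.1²)) = 0.189973·exp(-74.30385) = 1.02079e-33
Odds = (0.45/0.16) × (0.0456399/0.139397) = 2.8125 × 0.32741 ≈ 0.921

0.921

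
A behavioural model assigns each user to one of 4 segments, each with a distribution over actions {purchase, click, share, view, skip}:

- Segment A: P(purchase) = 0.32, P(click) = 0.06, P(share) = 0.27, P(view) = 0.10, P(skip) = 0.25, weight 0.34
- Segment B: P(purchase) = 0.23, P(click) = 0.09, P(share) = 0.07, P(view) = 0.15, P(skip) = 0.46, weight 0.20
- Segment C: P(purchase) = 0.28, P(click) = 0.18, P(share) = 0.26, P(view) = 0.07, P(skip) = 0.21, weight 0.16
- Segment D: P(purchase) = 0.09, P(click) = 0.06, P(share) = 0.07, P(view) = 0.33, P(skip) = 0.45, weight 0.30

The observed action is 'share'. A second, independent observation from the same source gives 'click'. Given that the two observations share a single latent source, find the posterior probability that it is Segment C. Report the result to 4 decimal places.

Apply Bayes' rule: the posterior for each component is proportional to its prior times its likelihood at x.
Since both observations come from the same component, the likelihood for component k is f_k(x₁)·f_k(x₂).
  p_A = [0.27] × [0.06] = 0.0162
  p_B = [0.07] × [0.09] = 0.0063
  p_C = [0.26] × [0.18] = 0.0468
  p_D = [0.07] × [0.06] = 0.0042
Weight by the priors:
  P(Z=A)·p_A = 0.34 × 0.0162 = 0.005508
  P(Z=B)·p_B = 0.20 × 0.0063 = 0.00126
  P(Z=C)·p_C = 0.16 × 0.0468 = 0.007488
  P(Z=D)·p_D = 0.30 × 0.0042 = 0.00126
Marginal: 0.005508 + 0.00126 + 0.007488 + 0.00126 = 0.015516
P(Segment C | x₁,x₂) = 0.007488 / 0.015516 ≈ 0.4826

0.4826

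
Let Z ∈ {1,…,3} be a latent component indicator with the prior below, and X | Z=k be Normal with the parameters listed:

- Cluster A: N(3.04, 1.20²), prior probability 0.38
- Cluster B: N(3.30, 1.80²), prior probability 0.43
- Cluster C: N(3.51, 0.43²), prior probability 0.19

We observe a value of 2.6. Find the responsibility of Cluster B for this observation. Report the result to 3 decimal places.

0.392

Posterior ∝ prior × likelihood, so P(k | x) ∝ π_k f_k(x); normalise over all components.
Component likelihoods at x = 2.6:
  L_A = (1/(1.20·√(2π)))·exp(−(2.6−3.04)²/(2·1.20²)) = 0.332452·exp(-0.06722) = 0.310838
  L_B = (1/(1.80·√(2π)))·exp(−(2.6−3.30)²/(2·1.80²)) = 0.221635·exp(-0.07562) = 0.205493
  L_C = (1/(0.43·√(2π)))·exp(−(2.6−3.51)²/(2·0.43²)) = 0.927773·exp(-2.23932) = 0.0988366
Weight by the priors:
  π_A·L_A = 0.38 × 0.310838 = 0.118119
  π_B·L_B = 0.43 × 0.205493 = 0.0883621
  π_C·L_C = 0.19 × 0.0988366 = 0.018779
Marginal: 0.118119 + 0.0883621 + 0.018779 = 0.22526
P(Cluster B | data) = 0.0883621 / 0.22526 ≈ 0.392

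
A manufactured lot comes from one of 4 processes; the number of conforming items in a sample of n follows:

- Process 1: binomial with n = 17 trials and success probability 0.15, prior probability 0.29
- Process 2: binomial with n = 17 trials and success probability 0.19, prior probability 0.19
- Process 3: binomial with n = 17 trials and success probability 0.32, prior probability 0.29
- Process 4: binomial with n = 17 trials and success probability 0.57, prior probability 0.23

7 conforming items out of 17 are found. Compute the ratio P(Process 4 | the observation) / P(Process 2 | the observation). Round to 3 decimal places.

Since P(k|x) ∝ π_k f_k(x), the posterior odds are π_i f_i(x) / (π_j f_j(x)).
Component likelihoods at x = 7 conforming items out of 17:
  p_1 = C(17,7)·0.15^7·0.85^10 = 19448·1.70859e-06·0.196874 = 0.00654189
  p_2 = C(17,7)·0.19^7·0.81^10 = 19448·8.93872e-06·0.121577 = 0.0211349
  p_3 = C(17,7)·0.32^7·0.68^10 = 19448·0.000343597·0.0211392 = 0.141258
  p_4 = C(17,7)·0.57^7·0.43^10 = 19448·0.019549·0.000216115 = 0.0821644
Posterior odds = (π_4·p_4) / (π_2·p_2) = (0.23·0.0821644) / (0.19·0.0211349) = 0.0188978 / 0.00401563 ≈ 4.706

4.706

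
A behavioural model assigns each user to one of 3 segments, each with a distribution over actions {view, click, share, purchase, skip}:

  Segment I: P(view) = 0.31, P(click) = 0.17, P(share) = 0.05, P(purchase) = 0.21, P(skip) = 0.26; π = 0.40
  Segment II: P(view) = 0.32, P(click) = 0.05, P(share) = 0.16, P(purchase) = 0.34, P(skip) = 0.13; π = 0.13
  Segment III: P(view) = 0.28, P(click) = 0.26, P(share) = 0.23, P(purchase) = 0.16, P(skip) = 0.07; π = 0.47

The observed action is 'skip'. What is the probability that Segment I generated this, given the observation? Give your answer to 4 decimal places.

By Bayes' theorem, P(k | x) = w_k f_k(x) / Σ_j w_j f_j(x).
Component likelihoods at x = 'skip':
  f_I = P(skip | comp) = 0.26
  f_II = P(skip | comp) = 0.13
  f_III = P(skip | comp) = 0.07
Prior × likelihood for each component:
  w_I·f_I = 0.40 × 0.26 = 0.104
  w_II·f_II = 0.13 × 0.13 = 0.0169
  w_III·f_III = 0.47 × 0.07 = 0.0329
Marginal: 0.104 + 0.0169 + 0.0329 = 0.1538
So the posterior for Segment I is 0.104 / 0.1538 ≈ 0.6762.

0.6762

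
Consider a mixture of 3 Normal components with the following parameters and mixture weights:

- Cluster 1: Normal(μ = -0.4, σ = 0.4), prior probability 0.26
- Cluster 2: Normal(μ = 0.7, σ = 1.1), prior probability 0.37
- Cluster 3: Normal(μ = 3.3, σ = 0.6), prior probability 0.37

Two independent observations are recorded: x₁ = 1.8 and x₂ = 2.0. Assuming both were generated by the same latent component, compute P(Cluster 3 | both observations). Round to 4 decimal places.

0.0447

Apply Bayes' rule: the posterior for each component is proportional to its prior times its likelihood at x.
Since both observations come from the same component, the likelihood for component k is f_k(x₁)·f_k(x₂).
  f_1 = [(1/(0.4·√(2π)))·exp(−(1.8−-0.4)²/(2·0.4²)) = 0.997356·exp(-15.12500) = 2.69244e-07] × [1.51897e-08] = 4.08974e-15
  f_2 = [(1/(1.1·√(2π)))·exp(−(1.8−0.7)²/(2·1.1²)) = 0.362675·exp(-0.50000) = 0.219973] × [0.180397] = 0.0396825
  f_3 = [(1/(0.6·√(2π)))·exp(−(1.8−3.3)²/(2·0.6²)) = 0.664904·exp(-3.12500) = 0.0292138] × [0.0635877] = 0.00185764
Weight by the priors:
  w_1·f_1 = 0.26 × 4.08974e-15 = 1.06333e-15
  w_2·f_2 = 0.37 × 0.0396825 = 0.0146825
  w_3·f_3 = 0.37 × 0.00185764 = 0.000687327
Marginal: 1.06333e-15 + 0.0146825 + 0.000687327 = 0.0153699
P(Cluster 3 | x₁, x₂) = 0.000687327 / 0.0153699 ≈ 0.0447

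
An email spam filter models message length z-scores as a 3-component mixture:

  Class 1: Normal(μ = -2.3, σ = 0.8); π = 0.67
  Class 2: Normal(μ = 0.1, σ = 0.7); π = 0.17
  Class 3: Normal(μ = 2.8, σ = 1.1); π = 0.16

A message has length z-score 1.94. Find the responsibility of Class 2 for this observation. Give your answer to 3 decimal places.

The responsibility of component k is π_k f_k(x) divided by Σ_j π_j f_j(x).
Evaluate each component's likelihood at the observed value:
  L_1 = 3.96419e-07
  L_2 = 0.0180077
  L_3 = 0.26717
Weight by the priors:
  π_1·L_1 = 0.67 × 3.96419e-07 = 2.656e-07
  π_2·L_2 = 0.17 × 0.0180077 = 0.0030613
  π_3·L_3 = 0.16 × 0.26717 = 0.0427473
Normaliser: 2.656e-07 + 0.0030613 + 0.0427473 = 0.0458088
Responsibility of Class 2: 0.0030613 / 0.0458088 ≈ 0.067

0.067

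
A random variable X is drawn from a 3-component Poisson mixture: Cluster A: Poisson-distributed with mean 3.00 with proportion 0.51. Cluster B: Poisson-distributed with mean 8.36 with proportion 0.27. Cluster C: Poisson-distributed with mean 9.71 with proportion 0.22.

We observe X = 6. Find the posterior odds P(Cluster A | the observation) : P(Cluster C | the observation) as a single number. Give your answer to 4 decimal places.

Since P(k|x) ∝ π_k f_k(x), the posterior odds are π_i f_i(x) / (π_j f_j(x)).
Evaluate each component's likelihood at the observed value:
  L_A = e^(−3.00)·3.00^6/6! = 0.0504094
  L_B = e^(−8.36)·8.36^6/6! = 0.110969
  L_C = e^(−9.71)·9.71^6/6! = 0.0706291
Odds = (0.51/0.22) × (0.0504094/0.0706291) = 2.31818 × 0.71372 ≈ 1.6545

1.6545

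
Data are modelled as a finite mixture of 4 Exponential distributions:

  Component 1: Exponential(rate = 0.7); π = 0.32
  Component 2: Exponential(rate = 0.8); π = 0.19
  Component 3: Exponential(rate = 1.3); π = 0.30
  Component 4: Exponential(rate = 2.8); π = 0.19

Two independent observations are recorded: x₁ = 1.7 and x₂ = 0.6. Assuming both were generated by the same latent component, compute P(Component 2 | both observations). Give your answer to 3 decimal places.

The responsibility of component k is w_k f_k(x) divided by Σ_j w_j f_j(x).
Since both observations come from the same component, the likelihood for component k is f_k(x₁)·f_k(x₂).
  p_1 = [0.212955] × [0.459933] = 0.0979449
  p_2 = [0.205329] × [0.495027] = 0.101643
  p_3 = [0.142611] × [0.595928] = 0.0849858
  p_4 = [0.0239837] × [0.521847] = 0.0125158
Unnormalised posteriors:
  w_1·p_1 = 0.32 × 0.0979449 = 0.0313424
  w_2·p_2 = 0.19 × 0.101643 = 0.0193122
  w_3·p_3 = 0.30 × 0.0849858 = 0.0254957
  w_4·p_4 = 0.19 × 0.0125158 = 0.00237801
Marginal: 0.0313424 + 0.0193122 + 0.0254957 + 0.00237801 = 0.0785283
So the posterior for Component 2 is 0.0193122 / 0.0785283 ≈ 0.246.

0.246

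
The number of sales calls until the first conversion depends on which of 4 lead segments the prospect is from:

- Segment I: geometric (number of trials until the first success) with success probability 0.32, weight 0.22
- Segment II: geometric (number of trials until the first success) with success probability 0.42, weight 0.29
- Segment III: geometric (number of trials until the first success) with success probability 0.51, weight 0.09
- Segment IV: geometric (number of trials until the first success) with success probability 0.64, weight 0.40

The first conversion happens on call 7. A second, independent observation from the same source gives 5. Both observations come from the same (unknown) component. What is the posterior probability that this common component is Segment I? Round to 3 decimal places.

The responsibility of component k is π_k f_k(x) divided by Σ_j π_j f_j(x).
Since both observations come from the same component, the likelihood for component k is f_k(x₁)·f_k(x₂).
  L_I = [0.32·(1−0.32)^6 = 0.32·0.0988675 = 0.0316376] × [0.0684204] = 0.00216466
  L_II = [0.42·(1−0.42)^6 = 0.42·0.0380687 = 0.0159889] × [0.0475293] = 0.000759939
  L_III = [0.51·(1−0.51)^6 = 0.51·0.0138413 = 0.00705906] × [0.0294005] = 0.00020754
  L_IV = [0.64·(1−0.64)^6 = 0.64·0.00217678 = 0.00139314] × [0.0107495] = 1.49756e-05
Multiply by the mixture weights:
  π_I·L_I = 0.22 × 0.00216466 = 0.000476225
  π_II·L_II = 0.29 × 0.000759939 = 0.000220382
  π_III·L_III = 0.09 × 0.00020754 = 1.86786e-05
  π_IV·L_IV = 0.40 × 1.49756e-05 = 5.99025e-06
Normaliser: 0.000476225 + 0.000220382 + 1.86786e-05 + 5.99025e-06 = 0.000721276
P(Segment I | x₁, x₂) ≈ 0.660

0.660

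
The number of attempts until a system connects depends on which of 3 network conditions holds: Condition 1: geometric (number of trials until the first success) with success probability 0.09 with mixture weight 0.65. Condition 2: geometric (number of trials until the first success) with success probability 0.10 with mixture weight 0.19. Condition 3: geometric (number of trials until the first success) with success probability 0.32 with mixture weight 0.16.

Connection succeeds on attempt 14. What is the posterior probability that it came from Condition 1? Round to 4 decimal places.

0.7685

The responsibility of component k is w_k f_k(x) divided by Σ_j w_j f_j(x).
Component likelihoods at x = 14:
  p_1 = 0.0264107
  p_2 = 0.0254187
  p_3 = 0.00212699
Prior × likelihood for each component:
  w_1·p_1 = 0.65 × 0.0264107 = 0.017167
  w_2·p_2 = 0.19 × 0.0254187 = 0.00482955
  w_3·p_3 = 0.16 × 0.00212699 = 0.000340319
Marginal: 0.017167 + 0.00482955 + 0.000340319 = 0.0223368
P(Condition 1 | the observation) ≈ 0.7685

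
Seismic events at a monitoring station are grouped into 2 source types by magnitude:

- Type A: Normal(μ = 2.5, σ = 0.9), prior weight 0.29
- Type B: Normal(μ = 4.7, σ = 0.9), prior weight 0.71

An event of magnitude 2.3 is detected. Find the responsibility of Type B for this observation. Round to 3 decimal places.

Apply Bayes' rule: the posterior for each component is proportional to its prior times its likelihood at x.
Evaluate each component's likelihood at the observed value:
  p_A = (1/(0.9·√(2π)))·exp(−(2.3−2.5)²/(2·0.9²)) = 0.443269·exp(-0.02469) = 0.432458
  p_B = (1/(0.9·√(2π)))·exp(−(2.3−4.7)²/(2·0.9²)) = 0.443269·exp(-3.55556) = 0.0126622
Multiply by the mixture weights:
  P(Z=A)·p_A = 0.29 × 0.432458 = 0.125413
  P(Z=B)·p_B = 0.71 × 0.0126622 = 0.00899017
Denominator: 0.125413 + 0.00899017 = 0.134403
So the posterior for Type B is 0.00899017 / 0.134403 ≈ 0.067.

0.067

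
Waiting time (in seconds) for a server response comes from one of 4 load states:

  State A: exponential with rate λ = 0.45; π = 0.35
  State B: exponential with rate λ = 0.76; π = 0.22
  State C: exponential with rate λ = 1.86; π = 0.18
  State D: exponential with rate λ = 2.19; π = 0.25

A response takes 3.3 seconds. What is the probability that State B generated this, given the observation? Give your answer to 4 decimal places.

0.2701

Apply Bayes' rule: the posterior for each component is proportional to its prior times its likelihood at x.
Exponential densities:
  f_A = 0.101926
  f_B = 0.0618875
  f_C = 0.00401618
  f_D = 0.00159147
Weight by the priors:
  π_A·f_A = 0.35 × 0.101926 = 0.0356741
  π_B·f_B = 0.22 × 0.0618875 = 0.0136153
  π_C·f_C = 0.18 × 0.00401618 = 0.000722913
  π_D·f_D = 0.25 × 0.00159147 = 0.000397867
Normaliser: 0.0356741 + 0.0136153 + 0.000722913 + 0.000397867 = 0.0504102
P(State B | data) ≈ 0.2701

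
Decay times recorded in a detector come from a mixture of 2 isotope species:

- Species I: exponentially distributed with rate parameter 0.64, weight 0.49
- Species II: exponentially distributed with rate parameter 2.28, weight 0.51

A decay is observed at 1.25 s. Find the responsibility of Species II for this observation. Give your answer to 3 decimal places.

P(component k | x) = w_k·f_k(x) / marginal(x), where marginal(x) = Σ_j w_j·f_j(x).
Component likelihoods at x = 1.25 s:
  p_I = 0.287571
  p_II = 0.131885
Multiply by the mixture weights:
  w_I·p_I = 0.49 × 0.287571 = 0.14091
  w_II·p_II = 0.51 × 0.131885 = 0.0672614
Evidence: 0.14091 + 0.0672614 = 0.208171
P(Species II | data) ≈ 0.323

0.323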